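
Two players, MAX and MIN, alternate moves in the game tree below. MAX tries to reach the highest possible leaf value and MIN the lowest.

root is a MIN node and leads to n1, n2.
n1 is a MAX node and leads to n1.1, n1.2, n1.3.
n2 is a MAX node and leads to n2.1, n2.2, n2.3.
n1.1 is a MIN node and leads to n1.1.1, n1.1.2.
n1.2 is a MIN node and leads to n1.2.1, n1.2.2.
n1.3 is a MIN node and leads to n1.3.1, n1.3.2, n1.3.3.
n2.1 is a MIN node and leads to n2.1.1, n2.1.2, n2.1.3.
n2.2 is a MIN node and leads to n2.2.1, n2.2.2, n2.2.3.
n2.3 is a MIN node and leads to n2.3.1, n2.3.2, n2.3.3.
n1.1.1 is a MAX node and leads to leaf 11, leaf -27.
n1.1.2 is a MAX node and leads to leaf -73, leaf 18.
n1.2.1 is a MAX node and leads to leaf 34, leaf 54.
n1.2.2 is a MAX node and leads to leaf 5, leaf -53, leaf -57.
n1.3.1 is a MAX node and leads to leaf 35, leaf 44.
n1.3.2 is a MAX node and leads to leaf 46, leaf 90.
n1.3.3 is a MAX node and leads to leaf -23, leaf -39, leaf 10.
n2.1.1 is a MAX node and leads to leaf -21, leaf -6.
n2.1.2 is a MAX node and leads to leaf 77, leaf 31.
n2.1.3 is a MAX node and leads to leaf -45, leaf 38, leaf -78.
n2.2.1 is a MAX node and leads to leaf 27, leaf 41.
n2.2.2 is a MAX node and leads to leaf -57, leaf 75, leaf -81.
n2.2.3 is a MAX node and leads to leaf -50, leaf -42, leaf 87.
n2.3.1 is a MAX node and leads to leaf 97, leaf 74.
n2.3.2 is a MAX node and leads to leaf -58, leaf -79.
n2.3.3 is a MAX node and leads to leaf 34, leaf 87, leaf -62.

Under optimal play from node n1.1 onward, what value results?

n1.1.1 (MAX): max(11, -27) = 11
n1.1.2 (MAX): max(-73, 18) = 18
n1.1 (MIN): min(11, 18) = 11

11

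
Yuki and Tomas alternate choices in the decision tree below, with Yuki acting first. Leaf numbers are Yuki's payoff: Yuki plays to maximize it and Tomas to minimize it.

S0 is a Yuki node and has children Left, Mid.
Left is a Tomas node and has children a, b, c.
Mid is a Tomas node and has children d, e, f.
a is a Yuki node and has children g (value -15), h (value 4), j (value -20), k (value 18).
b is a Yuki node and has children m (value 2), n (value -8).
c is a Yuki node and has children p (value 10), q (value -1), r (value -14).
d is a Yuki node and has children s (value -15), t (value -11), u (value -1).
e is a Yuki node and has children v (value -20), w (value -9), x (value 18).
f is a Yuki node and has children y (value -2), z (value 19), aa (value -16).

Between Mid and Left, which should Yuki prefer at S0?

d (Yuki): max(-15, -11, -1) = -1
e (Yuki): max(-20, -9, 18) = 18
f (Yuki): max(-2, 19, -16) = 19
Mid (Tomas): min(-1, 18, 19) = -1
a (Yuki): max(-15, 4, -20, 18) = 18
b (Yuki): max(2, -8) = 2
c (Yuki): max(10, -1, -14) = 10
Left (Tomas): min(18, 2, 10) = 2
Yuki prefers the higher value; Mid=-1, Left=2. Left is better since 2 > -1.

Left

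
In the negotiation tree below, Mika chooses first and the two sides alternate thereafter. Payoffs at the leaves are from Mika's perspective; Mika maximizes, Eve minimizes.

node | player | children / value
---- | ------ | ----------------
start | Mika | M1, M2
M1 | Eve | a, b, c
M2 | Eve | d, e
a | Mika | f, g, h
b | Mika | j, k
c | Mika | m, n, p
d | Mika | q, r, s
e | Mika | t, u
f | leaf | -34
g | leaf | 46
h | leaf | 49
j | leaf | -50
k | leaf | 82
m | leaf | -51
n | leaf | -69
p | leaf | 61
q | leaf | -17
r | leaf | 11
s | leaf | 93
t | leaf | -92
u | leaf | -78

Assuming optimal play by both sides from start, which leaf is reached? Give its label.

a (Mika): max(-34, 46, 49) = 49
b (Mika): max(-50, 82) = 82
c (Mika): max(-51, -69, 61) = 61
M1 (Eve): min(49, 82, 61) = 49
d (Mika): max(-17, 11, 93) = 93
e (Mika): max(-92, -78) = -78
M2 (Eve): min(93, -78) = -78
start (Mika): max(49, -78) = 49
At start, Mika picks M1 (highest: 49).
At M1, Eve picks a (lowest: 49).
At a, Mika picks h (highest: 49).
Terminal value 49.

h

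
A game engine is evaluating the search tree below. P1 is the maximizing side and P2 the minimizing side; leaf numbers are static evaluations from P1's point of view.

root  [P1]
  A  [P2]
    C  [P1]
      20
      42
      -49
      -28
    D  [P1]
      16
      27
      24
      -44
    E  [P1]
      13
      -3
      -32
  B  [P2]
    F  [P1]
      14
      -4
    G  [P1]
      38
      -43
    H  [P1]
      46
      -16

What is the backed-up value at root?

14

C (P1): max(20, 42, -49, -28) = 42
D (P1): max(16, 27, 24, -44) = 27
E (P1): max(13, -3, -32) = 13
A (P2): min(42, 27, 13) = 13
F (P1): max(14, -4) = 14
G (P1): max(38, -43) = 38
H (P1): max(46, -16) = 46
B (P2): min(14, 38, 46) = 14
root (P1): max(13, 14) = 14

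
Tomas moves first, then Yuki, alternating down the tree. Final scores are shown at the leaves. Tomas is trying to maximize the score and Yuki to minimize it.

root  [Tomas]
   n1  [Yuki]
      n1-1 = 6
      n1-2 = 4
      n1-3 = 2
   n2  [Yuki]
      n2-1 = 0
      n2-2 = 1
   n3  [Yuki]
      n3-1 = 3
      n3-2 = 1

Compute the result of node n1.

n1 (Yuki): min(6, 4, 2) = 2

2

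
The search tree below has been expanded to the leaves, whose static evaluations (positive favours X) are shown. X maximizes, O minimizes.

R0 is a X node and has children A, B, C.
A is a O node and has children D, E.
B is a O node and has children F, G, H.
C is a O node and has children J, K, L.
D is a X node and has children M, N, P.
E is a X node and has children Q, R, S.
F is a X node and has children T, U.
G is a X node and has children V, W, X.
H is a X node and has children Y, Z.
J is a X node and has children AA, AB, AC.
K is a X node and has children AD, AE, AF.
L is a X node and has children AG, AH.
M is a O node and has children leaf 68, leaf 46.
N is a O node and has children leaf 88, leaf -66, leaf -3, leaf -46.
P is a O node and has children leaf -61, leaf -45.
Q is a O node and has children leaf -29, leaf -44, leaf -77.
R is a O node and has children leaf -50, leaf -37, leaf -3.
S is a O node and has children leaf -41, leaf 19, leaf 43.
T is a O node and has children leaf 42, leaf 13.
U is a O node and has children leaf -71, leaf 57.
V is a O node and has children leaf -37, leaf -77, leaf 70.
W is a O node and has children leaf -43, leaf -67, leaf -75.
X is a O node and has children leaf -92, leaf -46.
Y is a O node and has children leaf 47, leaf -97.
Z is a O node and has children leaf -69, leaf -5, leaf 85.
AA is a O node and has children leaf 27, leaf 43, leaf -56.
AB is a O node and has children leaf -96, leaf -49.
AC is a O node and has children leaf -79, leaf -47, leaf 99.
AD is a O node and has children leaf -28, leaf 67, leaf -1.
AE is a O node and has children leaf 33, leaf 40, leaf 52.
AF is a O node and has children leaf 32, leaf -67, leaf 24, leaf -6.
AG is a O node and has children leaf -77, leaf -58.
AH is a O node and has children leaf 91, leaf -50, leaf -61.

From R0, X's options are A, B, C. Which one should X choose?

M (O): min(68, 46) = 46
N (O): min(88, -66, -3, -46) = -66
P (O): min(-61, -45) = -61
D (X): max(46, -66, -61) = 46
Q (O): min(-29, -44, -77) = -77
R (O): min(-50, -37, -3) = -50
S (O): min(-41, 19, 43) = -41
E (X): max(-77, -50, -41) = -41
A (O): min(46, -41) = -41
T (O): min(42, 13) = 13
U (O): min(-71, 57) = -71
F (X): max(13, -71) = 13
V (O): min(-37, -77, 70) = -77
W (O): min(-43, -67, -75) = -75
X (O): min(-92, -46) = -92
G (X): max(-77, -75, -92) = -75
Y (O): min(47, -97) = -97
Z (O): min(-69, -5, 85) = -69
H (X): max(-97, -69) = -69
B (O): min(13, -75, -69) = -75
AA (O): min(27, 43, -56) = -56
AB (O): min(-96, -49) = -96
AC (O): min(-79, -47, 99) = -79
J (X): max(-56, -96, -79) = -56
AD (O): min(-28, 67, -1) = -28
AE (O): min(33, 40, 52) = 33
AF (O): min(32, -67, 24, -6) = -67
K (X): max(-28, 33, -67) = 33
AG (O): min(-77, -58) = -77
AH (O): min(91, -50, -61) = -61
L (X): max(-77, -61) = -61
C (O): min(-56, 33, -61) = -61
R0 (X): max(-41, -75, -61) = -41
X at R0 wants the highest of {A=-41, B=-75, C=-61}, so chooses A.

A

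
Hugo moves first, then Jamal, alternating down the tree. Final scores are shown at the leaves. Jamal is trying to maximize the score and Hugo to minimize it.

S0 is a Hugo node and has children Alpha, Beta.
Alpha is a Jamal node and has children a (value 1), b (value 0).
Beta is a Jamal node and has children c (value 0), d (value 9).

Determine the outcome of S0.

Alpha (Jamal): max(1, 0) = 1
Beta (Jamal): max(0, 9) = 9
S0 (Hugo): min(1, 9) = 1

1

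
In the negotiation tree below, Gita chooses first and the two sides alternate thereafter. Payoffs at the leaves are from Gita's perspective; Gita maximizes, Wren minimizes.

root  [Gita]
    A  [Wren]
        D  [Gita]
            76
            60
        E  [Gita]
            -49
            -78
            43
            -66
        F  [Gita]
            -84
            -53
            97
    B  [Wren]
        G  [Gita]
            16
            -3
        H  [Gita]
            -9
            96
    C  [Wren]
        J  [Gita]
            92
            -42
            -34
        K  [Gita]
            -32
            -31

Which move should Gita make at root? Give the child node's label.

A

D (Gita): max(76, 60) = 76
E (Gita): max(-49, -78, 43, -66) = 43
F (Gita): max(-84, -53, 97) = 97
A (Wren): min(76, 43, 97) = 43
G (Gita): max(16, -3) = 16
H (Gita): max(-9, 96) = 96
B (Wren): min(16, 96) = 16
J (Gita): max(92, -42, -34) = 92
K (Gita): max(-32, -31) = -31
C (Wren): min(92, -31) = -31
root (Gita): max(43, 16, -31) = 43
Gita at root wants the highest of {A=43, B=16, C=-31}, so chooses A.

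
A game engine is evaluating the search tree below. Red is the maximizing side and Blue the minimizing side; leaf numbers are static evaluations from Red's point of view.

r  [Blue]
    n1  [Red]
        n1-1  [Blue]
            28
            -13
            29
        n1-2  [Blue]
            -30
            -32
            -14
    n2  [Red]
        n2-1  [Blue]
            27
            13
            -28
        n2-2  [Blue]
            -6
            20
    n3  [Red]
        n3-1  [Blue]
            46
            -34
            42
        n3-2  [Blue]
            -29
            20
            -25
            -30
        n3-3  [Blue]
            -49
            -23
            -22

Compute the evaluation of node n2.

-6

n2-1 (Blue): min(27, 13, -28) = -28
n2-2 (Blue): min(-6, 20) = -6
n2 (Red): max(-28, -6) = -6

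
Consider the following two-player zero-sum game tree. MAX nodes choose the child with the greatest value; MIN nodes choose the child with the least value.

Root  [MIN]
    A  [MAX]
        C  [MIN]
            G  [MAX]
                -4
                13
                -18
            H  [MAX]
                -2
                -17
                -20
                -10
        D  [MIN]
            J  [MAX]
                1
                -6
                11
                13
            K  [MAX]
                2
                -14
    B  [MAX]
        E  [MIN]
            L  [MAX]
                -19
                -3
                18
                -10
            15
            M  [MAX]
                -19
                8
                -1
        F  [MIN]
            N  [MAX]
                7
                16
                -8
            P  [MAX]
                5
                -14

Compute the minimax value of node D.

2

J (MAX): max(1, -6, 11, 13) = 13
K (MAX): max(2, -14) = 2
D (MIN): min(13, 2) = 2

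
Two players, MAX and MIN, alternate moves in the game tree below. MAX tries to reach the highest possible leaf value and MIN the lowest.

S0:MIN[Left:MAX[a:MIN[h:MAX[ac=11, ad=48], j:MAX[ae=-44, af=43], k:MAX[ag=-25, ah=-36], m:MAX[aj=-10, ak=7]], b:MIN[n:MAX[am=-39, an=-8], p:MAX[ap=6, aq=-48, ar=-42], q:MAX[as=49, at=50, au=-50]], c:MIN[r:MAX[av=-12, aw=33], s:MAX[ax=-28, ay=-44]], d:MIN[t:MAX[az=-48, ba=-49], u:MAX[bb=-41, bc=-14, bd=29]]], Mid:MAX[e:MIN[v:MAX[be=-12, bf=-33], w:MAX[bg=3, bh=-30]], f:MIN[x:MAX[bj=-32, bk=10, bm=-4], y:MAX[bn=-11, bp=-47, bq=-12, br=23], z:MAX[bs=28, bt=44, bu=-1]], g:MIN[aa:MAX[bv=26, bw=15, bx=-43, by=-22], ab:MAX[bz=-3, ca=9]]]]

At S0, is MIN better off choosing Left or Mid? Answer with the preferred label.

Left

h (MAX): max(11, 48) = 48
j (MAX): max(-44, 43) = 43
k (MAX): max(-25, -36) = -25
m (MAX): max(-10, 7) = 7
a (MIN): min(48, 43, -25, 7) = -25
n (MAX): max(-39, -8) = -8
p (MAX): max(6, -48, -42) = 6
q (MAX): max(49, 50, -50) = 50
b (MIN): min(-8, 6, 50) = -8
r (MAX): max(-12, 33) = 33
s (MAX): max(-28, -44) = -28
c (MIN): min(33, -28) = -28
t (MAX): max(-48, -49) = -48
u (MAX): max(-41, -14, 29) = 29
d (MIN): min(-48, 29) = -48
Left (MAX): max(-25, -8, -28, -48) = -8
v (MAX): max(-12, -33) = -12
w (MAX): max(3, -30) = 3
e (MIN): min(-12, 3) = -12
x (MAX): max(-32, 10, -4) = 10
y (MAX): max(-11, -47, -12, 23) = 23
z (MAX): max(28, 44, -1) = 44
f (MIN): min(10, 23, 44) = 10
aa (MAX): max(26, 15, -43, -22) = 26
ab (MAX): max(-3, 9) = 9
g (MIN): min(26, 9) = 9
Mid (MAX): max(-12, 10, 9) = 10
MIN prefers the lower value; Left=-8, Mid=10. Left is better since -8 < 10.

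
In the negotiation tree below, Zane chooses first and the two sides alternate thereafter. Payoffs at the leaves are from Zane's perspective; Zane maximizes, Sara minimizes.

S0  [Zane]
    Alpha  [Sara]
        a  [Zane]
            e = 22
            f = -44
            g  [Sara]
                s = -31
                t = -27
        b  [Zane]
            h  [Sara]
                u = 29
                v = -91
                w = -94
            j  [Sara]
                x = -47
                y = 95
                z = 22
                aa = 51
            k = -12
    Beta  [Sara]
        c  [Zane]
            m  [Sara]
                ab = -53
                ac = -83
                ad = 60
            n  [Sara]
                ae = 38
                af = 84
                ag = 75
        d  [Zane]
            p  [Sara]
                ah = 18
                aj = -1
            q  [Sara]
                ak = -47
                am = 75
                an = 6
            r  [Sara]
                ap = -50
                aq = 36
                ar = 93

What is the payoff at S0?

-1

g (Sara): min(-31, -27) = -31
a (Zane): max(22, -44, -31) = 22
h (Sara): min(29, -91, -94) = -94
j (Sara): min(-47, 95, 22, 51) = -47
b (Zane): max(-94, -47, -12) = -12
Alpha (Sara): min(22, -12) = -12
m (Sara): min(-53, -83, 60) = -83
n (Sara): min(38, 84, 75) = 38
c (Zane): max(-83, 38) = 38
p (Sara): min(18, -1) = -1
q (Sara): min(-47, 75, 6) = -47
r (Sara): min(-50, 36, 93) = -50
d (Zane): max(-1, -47, -50) = -1
Beta (Sara): min(38, -1) = -1
S0 (Zane): max(-12, -1) = -1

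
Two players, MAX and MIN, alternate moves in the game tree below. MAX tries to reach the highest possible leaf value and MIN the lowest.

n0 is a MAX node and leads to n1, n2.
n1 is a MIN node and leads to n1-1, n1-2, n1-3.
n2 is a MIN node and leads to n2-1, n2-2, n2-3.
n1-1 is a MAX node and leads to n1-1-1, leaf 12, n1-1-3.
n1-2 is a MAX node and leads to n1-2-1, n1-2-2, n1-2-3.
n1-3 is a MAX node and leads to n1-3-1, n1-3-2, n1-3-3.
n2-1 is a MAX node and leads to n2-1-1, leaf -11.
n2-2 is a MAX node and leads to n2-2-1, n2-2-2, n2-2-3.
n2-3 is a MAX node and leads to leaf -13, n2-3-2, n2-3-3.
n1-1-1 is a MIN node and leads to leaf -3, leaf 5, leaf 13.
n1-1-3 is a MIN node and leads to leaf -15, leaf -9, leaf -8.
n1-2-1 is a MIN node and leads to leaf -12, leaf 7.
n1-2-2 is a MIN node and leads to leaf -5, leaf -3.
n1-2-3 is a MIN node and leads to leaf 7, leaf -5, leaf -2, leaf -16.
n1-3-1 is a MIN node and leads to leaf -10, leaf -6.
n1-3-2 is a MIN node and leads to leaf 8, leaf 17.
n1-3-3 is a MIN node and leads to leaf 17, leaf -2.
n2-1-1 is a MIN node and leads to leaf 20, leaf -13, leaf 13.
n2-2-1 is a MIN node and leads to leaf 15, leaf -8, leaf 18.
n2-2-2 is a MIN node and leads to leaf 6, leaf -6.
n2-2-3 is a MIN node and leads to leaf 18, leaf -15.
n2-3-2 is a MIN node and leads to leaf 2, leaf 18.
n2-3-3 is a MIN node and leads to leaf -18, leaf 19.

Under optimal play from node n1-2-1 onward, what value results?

-12

n1-2-1 (MIN): min(-12, 7) = -12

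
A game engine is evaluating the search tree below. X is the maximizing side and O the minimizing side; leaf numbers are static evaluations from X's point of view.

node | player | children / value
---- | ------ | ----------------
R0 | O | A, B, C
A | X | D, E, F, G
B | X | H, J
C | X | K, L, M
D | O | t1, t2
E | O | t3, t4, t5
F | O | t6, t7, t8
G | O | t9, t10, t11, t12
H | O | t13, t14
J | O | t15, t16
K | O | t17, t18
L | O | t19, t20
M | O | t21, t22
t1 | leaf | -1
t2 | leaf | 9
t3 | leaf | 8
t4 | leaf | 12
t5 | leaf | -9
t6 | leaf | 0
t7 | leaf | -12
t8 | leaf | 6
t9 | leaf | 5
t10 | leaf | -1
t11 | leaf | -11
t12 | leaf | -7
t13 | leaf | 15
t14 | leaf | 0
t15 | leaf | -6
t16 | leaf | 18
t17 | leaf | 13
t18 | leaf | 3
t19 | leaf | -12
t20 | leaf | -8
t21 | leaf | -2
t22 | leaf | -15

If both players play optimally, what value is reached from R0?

D (O): min(-1, 9) = -1
E (O): min(8, 12, -9) = -9
F (O): min(0, -12, 6) = -12
G (O): min(5, -1, -11, -7) = -11
A (X): max(-1, -9, -12, -11) = -1
H (O): min(15, 0) = 0
J (O): min(-6, 18) = -6
B (X): max(0, -6) = 0
K (O): min(13, 3) = 3
L (O): min(-12, -8) = -12
M (O): min(-2, -15) = -15
C (X): max(3, -12, -15) = 3
R0 (O): min(-1, 0, 3) = -1

-1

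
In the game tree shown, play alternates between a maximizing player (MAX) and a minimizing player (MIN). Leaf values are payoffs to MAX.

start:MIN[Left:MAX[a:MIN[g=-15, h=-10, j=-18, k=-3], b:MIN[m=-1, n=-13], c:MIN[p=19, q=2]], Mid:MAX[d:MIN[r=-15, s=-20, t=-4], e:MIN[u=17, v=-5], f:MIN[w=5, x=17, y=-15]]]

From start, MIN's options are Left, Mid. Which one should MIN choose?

Mid

a (MIN): min(-15, -10, -18, -3) = -18
b (MIN): min(-1, -13) = -13
c (MIN): min(19, 2) = 2
Left (MAX): max(-18, -13, 2) = 2
d (MIN): min(-15, -20, -4) = -20
e (MIN): min(17, -5) = -5
f (MIN): min(5, 17, -15) = -15
Mid (MAX): max(-20, -5, -15) = -5
start (MIN): min(2, -5) = -5
MIN at start wants the lowest of {Left=2, Mid=-5}, so chooses Mid.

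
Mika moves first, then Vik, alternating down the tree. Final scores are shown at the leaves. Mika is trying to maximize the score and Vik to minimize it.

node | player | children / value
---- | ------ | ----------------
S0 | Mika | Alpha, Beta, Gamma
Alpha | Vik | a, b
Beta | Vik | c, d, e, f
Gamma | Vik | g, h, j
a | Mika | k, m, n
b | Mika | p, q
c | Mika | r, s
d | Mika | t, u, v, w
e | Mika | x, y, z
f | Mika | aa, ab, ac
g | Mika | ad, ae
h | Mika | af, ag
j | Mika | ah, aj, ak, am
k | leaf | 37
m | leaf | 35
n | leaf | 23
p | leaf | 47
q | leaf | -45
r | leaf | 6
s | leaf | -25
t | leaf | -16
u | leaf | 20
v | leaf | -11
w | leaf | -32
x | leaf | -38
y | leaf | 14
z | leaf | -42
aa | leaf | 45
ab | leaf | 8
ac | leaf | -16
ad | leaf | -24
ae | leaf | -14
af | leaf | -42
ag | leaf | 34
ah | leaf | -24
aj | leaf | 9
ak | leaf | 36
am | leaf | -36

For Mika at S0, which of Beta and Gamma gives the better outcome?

c (Mika): max(6, -25) = 6
d (Mika): max(-16, 20, -11, -32) = 20
e (Mika): max(-38, 14, -42) = 14
f (Mika): max(45, 8, -16) = 45
Beta (Vik): min(6, 20, 14, 45) = 6
g (Mika): max(-24, -14) = -14
h (Mika): max(-42, 34) = 34
j (Mika): max(-24, 9, 36, -36) = 36
Gamma (Vik): min(-14, 34, 36) = -14
Mika prefers the higher value; Beta=6, Gamma=-14. Beta is better since 6 > -14.

Beta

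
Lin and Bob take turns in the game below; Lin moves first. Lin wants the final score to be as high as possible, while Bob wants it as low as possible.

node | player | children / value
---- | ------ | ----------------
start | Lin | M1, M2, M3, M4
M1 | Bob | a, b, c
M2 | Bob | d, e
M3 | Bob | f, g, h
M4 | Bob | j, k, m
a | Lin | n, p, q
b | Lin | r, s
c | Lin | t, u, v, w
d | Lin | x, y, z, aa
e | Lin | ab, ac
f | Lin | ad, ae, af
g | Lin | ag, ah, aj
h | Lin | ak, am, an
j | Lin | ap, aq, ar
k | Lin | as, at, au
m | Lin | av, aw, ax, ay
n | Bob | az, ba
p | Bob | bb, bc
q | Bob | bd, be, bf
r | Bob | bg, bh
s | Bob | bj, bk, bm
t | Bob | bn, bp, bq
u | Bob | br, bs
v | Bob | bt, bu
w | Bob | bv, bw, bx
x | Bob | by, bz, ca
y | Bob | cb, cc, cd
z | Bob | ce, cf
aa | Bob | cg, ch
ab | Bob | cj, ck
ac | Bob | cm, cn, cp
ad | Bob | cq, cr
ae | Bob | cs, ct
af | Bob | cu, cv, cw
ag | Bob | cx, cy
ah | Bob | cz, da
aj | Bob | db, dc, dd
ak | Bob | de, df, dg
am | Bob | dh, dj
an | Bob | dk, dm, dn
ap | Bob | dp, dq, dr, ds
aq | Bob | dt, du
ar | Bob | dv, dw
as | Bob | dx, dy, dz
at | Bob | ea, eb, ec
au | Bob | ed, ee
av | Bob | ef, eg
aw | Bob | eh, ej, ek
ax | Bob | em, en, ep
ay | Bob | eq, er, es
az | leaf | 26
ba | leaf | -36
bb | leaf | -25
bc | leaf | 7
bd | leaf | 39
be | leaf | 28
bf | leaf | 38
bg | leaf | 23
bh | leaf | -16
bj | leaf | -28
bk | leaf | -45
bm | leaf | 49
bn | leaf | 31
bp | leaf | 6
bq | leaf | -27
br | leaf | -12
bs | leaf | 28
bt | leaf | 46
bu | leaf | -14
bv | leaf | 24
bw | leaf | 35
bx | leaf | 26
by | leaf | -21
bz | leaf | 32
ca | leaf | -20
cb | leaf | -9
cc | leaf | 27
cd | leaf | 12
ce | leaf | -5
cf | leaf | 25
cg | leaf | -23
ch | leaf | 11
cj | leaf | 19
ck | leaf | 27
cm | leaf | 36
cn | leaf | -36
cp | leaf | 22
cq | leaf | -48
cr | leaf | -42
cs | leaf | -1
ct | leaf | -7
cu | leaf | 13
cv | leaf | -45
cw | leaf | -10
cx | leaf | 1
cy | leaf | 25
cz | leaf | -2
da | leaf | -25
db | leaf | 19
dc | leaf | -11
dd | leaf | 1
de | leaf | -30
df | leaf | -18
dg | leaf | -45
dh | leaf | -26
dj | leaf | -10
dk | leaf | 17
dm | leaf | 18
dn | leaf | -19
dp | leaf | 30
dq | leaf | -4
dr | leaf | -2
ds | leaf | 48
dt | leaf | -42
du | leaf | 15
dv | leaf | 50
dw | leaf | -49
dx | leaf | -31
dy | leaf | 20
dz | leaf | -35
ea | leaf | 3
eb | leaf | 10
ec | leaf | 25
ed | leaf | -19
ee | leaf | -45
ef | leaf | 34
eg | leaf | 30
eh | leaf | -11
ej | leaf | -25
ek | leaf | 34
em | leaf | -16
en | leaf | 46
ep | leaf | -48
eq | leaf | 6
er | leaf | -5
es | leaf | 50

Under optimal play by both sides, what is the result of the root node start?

-4

n (Bob): min(26, -36) = -36
p (Bob): min(-25, 7) = -25
q (Bob): min(39, 28, 38) = 28
a (Lin): max(-36, -25, 28) = 28
r (Bob): min(23, -16) = -16
s (Bob): min(-28, -45, 49) = -45
b (Lin): max(-16, -45) = -16
t (Bob): min(31, 6, -27) = -27
u (Bob): min(-12, 28) = -12
v (Bob): min(46, -14) = -14
w (Bob): min(24, 35, 26) = 24
c (Lin): max(-27, -12, -14, 24) = 24
M1 (Bob): min(28, -16, 24) = -16
x (Bob): min(-21, 32, -20) = -21
y (Bob): min(-9, 27, 12) = -9
z (Bob): min(-5, 25) = -5
aa (Bob): min(-23, 11) = -23
d (Lin): max(-21, -9, -5, -23) = -5
ab (Bob): min(19, 27) = 19
ac (Bob): min(36, -36, 22) = -36
e (Lin): max(19, -36) = 19
M2 (Bob): min(-5, 19) = -5
ad (Bob): min(-48, -42) = -48
ae (Bob): min(-1, -7) = -7
af (Bob): min(13, -45, -10) = -45
f (Lin): max(-48, -7, -45) = -7
ag (Bob): min(1, 25) = 1
ah (Bob): min(-2, -25) = -25
aj (Bob): min(19, -11, 1) = -11
g (Lin): max(1, -25, -11) = 1
ak (Bob): min(-30, -18, -45) = -45
am (Bob): min(-26, -10) = -26
an (Bob): min(17, 18, -19) = -19
h (Lin): max(-45, -26, -19) = -19
M3 (Bob): min(-7, 1, -19) = -19
ap (Bob): min(30, -4, -2, 48) = -4
aq (Bob): min(-42, 15) = -42
ar (Bob): min(50, -49) = -49
j (Lin): max(-4, -42, -49) = -4
as (Bob): min(-31, 20, -35) = -35
at (Bob): min(3, 10, 25) = 3
au (Bob): min(-19, -45) = -45
k (Lin): max(-35, 3, -45) = 3
av (Bob): min(34, 30) = 30
aw (Bob): min(-11, -25, 34) = -25
ax (Bob): min(-16, 46, -48) = -48
ay (Bob): min(6, -5, 50) = -5
m (Lin): max(30, -25, -48, -5) = 30
M4 (Bob): min(-4, 3, 30) = -4
start (Lin): max(-16, -5, -19, -4) = -4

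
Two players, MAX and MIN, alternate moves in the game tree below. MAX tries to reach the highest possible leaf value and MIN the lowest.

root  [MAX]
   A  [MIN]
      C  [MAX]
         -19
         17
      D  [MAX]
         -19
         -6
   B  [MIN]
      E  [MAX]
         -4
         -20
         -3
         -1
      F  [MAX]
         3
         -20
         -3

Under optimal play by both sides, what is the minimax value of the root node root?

C (MAX): max(-19, 17) = 17
D (MAX): max(-19, -6) = -6
A (MIN): min(17, -6) = -6
E (MAX): max(-4, -20, -3, -1) = -1
F (MAX): max(3, -20, -3) = 3
B (MIN): min(-1, 3) = -1
root (MAX): max(-6, -1) = -1

-1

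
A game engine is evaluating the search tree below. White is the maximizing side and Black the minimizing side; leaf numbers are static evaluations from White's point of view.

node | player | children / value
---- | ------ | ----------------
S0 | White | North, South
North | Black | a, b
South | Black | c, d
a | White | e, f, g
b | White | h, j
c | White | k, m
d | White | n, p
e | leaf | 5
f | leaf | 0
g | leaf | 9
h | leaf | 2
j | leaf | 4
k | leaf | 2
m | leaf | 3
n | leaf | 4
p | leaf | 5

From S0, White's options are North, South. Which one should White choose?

North

a (White): max(5, 0, 9) = 9
b (White): max(2, 4) = 4
North (Black): min(9, 4) = 4
c (White): max(2, 3) = 3
d (White): max(4, 5) = 5
South (Black): min(3, 5) = 3
S0 (White): max(4, 3) = 4
White at S0 wants the highest of {North=4, South=3}, so chooses North.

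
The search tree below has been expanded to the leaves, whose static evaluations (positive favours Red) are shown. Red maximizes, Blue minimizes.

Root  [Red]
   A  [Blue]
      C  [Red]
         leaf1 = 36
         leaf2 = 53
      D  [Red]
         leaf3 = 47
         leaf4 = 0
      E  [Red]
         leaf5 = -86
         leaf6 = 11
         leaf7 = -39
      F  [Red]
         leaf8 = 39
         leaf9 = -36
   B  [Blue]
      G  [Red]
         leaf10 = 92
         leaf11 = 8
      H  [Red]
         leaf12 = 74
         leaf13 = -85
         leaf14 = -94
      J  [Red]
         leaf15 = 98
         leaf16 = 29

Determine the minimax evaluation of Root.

C (Red): max(36, 53) = 53
D (Red): max(47, 0) = 47
E (Red): max(-86, 11, -39) = 11
F (Red): max(39, -36) = 39
A (Blue): min(53, 47, 11, 39) = 11
G (Red): max(92, 8) = 92
H (Red): max(74, -85, -94) = 74
J (Red): max(98, 29) = 98
B (Blue): min(92, 74, 98) = 74
Root (Red): max(11, 74) = 74

74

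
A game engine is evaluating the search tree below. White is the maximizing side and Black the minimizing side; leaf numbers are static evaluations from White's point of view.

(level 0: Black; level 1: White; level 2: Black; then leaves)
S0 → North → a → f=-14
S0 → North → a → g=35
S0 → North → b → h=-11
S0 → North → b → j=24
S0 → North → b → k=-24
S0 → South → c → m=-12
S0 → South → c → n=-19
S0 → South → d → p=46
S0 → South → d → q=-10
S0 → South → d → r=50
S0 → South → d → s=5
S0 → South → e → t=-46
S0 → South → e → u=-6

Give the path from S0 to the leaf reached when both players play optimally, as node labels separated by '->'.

a (Black): min(-14, 35) = -14
b (Black): min(-11, 24, -24) = -24
North (White): max(-14, -24) = -14
c (Black): min(-12, -19) = -19
d (Black): min(46, -10, 50, 5) = -10
e (Black): min(-46, -6) = -46
South (White): max(-19, -10, -46) = -10
S0 (Black): min(-14, -10) = -14
At S0, Black picks North (lowest: -14).
At North, White picks a (highest: -14).
At a, Black picks f (lowest: -14).
Terminal value -14.

S0 -> North -> a -> f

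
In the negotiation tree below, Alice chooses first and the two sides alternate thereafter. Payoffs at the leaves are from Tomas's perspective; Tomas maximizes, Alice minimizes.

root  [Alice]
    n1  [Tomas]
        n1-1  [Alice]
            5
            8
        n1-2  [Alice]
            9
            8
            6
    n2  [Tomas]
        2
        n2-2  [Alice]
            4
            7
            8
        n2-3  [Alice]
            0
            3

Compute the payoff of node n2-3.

n2-3 (Alice): min(0, 3) = 0

0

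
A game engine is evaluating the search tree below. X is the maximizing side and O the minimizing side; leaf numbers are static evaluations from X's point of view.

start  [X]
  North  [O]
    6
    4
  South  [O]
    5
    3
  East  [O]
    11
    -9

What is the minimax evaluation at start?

4

North (O): min(6, 4) = 4
South (O): min(5, 3) = 3
East (O): min(11, -9) = -9
start (X): max(4, 3, -9) = 4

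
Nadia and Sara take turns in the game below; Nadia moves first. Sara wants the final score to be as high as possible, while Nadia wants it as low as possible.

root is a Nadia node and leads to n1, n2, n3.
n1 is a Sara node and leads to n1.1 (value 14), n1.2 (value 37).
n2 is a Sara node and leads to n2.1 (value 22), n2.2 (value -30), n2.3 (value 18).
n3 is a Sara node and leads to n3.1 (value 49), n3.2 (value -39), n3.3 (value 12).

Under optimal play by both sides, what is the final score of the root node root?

22

n1 (Sara): max(14, 37) = 37
n2 (Sara): max(22, -30, 18) = 22
n3 (Sara): max(49, -39, 12) = 49
root (Nadia): min(37, 22, 49) = 22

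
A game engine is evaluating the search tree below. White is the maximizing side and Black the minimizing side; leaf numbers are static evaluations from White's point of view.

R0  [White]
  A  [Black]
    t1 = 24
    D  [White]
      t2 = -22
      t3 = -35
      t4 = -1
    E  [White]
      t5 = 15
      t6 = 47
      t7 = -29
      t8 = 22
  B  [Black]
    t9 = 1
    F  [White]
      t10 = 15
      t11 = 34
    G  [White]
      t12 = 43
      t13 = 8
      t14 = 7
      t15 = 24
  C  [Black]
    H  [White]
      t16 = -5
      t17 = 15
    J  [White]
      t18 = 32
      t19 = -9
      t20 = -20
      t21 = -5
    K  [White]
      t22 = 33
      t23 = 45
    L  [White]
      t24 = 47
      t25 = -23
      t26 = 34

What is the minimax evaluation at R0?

D (White): max(-22, -35, -1) = -1
E (White): max(15, 47, -29, 22) = 47
A (Black): min(24, -1, 47) = -1
F (White): max(15, 34) = 34
G (White): max(43, 8, 7, 24) = 43
B (Black): min(1, 34, 43) = 1
H (White): max(-5, 15) = 15
J (White): max(32, -9, -20, -5) = 32
K (White): max(33, 45) = 45
L (White): max(47, -23, 34) = 47
C (Black): min(15, 32, 45, 47) = 15
R0 (White): max(-1, 1, 15) = 15

15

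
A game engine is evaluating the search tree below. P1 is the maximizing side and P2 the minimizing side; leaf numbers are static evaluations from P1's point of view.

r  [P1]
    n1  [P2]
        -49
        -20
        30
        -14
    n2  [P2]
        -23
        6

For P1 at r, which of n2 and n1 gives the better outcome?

n2

n2 (P2): min(-23, 6) = -23
n1 (P2): min(-49, -20, 30, -14) = -49
P1 prefers the higher value; n2=-23, n1=-49. n2 is better since -23 > -49.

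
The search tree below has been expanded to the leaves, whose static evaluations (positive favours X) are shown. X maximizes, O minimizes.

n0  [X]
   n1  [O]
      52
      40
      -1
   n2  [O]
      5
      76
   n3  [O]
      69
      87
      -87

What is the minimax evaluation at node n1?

n1 (O): min(52, 40, -1) = -1

-1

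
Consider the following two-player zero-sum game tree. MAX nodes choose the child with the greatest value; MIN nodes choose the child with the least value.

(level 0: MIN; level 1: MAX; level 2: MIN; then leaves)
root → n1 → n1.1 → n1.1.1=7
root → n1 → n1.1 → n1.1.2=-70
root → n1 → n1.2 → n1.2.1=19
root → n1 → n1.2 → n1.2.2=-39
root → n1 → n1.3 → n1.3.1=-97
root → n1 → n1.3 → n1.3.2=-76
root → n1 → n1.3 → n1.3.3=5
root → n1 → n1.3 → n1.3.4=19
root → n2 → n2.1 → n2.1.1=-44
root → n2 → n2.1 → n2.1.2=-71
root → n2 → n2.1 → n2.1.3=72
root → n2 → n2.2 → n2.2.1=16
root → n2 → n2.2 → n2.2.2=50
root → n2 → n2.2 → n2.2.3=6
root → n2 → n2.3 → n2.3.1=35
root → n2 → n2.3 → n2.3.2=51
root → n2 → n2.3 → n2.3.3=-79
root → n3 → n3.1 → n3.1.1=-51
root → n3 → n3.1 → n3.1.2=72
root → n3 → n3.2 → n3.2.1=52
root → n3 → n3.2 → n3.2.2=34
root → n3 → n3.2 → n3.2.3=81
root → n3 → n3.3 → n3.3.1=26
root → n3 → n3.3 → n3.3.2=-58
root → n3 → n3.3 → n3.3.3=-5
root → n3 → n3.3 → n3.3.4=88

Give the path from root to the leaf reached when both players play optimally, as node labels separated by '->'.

root -> n1 -> n1.2 -> n1.2.2

n1.1 (MIN): min(7, -70) = -70
n1.2 (MIN): min(19, -39) = -39
n1.3 (MIN): min(-97, -76, 5, 19) = -97
n1 (MAX): max(-70, -39, -97) = -39
n2.1 (MIN): min(-44, -71, 72) = -71
n2.2 (MIN): min(16, 50, 6) = 6
n2.3 (MIN): min(35, 51, -79) = -79
n2 (MAX): max(-71, 6, -79) = 6
n3.1 (MIN): min(-51, 72) = -51
n3.2 (MIN): min(52, 34, 81) = 34
n3.3 (MIN): min(26, -58, -5, 88) = -58
n3 (MAX): max(-51, 34, -58) = 34
root (MIN): min(-39, 6, 34) = -39
At root, MIN picks n1 (lowest: -39).
At n1, MAX picks n1.2 (highest: -39).
At n1.2, MIN picks n1.2.2 (lowest: -39).
Terminal value -39.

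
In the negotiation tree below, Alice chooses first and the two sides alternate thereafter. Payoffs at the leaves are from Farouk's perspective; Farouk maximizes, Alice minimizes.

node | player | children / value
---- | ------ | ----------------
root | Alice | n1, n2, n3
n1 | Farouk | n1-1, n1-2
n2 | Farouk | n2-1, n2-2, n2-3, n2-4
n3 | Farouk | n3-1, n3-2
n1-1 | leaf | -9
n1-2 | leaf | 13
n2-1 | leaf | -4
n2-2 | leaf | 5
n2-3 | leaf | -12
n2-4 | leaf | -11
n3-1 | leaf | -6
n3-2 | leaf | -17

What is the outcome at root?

n1 (Farouk): max(-9, 13) = 13
n2 (Farouk): max(-4, 5, -12, -11) = 5
n3 (Farouk): max(-6, -17) = -6
root (Alice): min(13, 5, -6) = -6

-6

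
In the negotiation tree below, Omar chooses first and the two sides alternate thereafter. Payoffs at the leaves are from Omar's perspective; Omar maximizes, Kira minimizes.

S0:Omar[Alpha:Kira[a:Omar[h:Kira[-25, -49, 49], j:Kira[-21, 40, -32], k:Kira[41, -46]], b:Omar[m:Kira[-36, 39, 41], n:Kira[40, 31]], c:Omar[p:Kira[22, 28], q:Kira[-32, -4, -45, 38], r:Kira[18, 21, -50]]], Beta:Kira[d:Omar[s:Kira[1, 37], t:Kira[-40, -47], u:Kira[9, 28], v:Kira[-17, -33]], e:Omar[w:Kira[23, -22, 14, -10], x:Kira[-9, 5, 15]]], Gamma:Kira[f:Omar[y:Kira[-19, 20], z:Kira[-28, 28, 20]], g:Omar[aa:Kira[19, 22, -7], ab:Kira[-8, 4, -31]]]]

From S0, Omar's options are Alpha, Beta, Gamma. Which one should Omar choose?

h (Kira): min(-25, -49, 49) = -49
j (Kira): min(-21, 40, -32) = -32
k (Kira): min(41, -46) = -46
a (Omar): max(-49, -32, -46) = -32
m (Kira): min(-36, 39, 41) = -36
n (Kira): min(40, 31) = 31
b (Omar): max(-36, 31) = 31
p (Kira): min(22, 28) = 22
q (Kira): min(-32, -4, -45, 38) = -45
r (Kira): min(18, 21, -50) = -50
c (Omar): max(22, -45, -50) = 22
Alpha (Kira): min(-32, 31, 22) = -32
s (Kira): min(1, 37) = 1
t (Kira): min(-40, -47) = -47
u (Kira): min(9, 28) = 9
v (Kira): min(-17, -33) = -33
d (Omar): max(1, -47, 9, -33) = 9
w (Kira): min(23, -22, 14, -10) = -22
x (Kira): min(-9, 5, 15) = -9
e (Omar): max(-22, -9) = -9
Beta (Kira): min(9, -9) = -9
y (Kira): min(-19, 20) = -19
z (Kira): min(-28, 28, 20) = -28
f (Omar): max(-19, -28) = -19
aa (Kira): min(19, 22, -7) = -7
ab (Kira): min(-8, 4, -31) = -31
g (Omar): max(-7, -31) = -7
Gamma (Kira): min(-19, -7) = -19
S0 (Omar): max(-32, -9, -19) = -9
Omar at S0 wants the highest of {Alpha=-32, Beta=-9, Gamma=-19}, so chooses Beta.

Beta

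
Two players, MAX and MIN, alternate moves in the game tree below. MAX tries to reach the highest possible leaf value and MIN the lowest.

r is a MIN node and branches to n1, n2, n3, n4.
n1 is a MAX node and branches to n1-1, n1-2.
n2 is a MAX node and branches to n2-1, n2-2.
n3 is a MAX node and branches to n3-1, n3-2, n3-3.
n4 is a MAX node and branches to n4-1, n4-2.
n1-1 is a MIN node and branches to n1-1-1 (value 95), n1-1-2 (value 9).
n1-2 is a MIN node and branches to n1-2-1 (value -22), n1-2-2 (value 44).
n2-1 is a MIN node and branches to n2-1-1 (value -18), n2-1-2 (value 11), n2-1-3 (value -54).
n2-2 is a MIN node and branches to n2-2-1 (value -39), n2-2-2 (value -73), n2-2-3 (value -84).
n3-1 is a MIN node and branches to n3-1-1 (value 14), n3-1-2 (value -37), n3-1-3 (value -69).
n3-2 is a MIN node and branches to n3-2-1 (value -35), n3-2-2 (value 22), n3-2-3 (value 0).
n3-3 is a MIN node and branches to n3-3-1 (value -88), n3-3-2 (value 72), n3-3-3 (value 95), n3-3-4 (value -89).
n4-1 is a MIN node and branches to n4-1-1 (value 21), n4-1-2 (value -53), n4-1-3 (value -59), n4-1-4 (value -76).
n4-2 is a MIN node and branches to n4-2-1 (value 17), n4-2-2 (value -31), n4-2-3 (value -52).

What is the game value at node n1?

n1-1 (MIN): min(95, 9) = 9
n1-2 (MIN): min(-22, 44) = -22
n1 (MAX): max(9, -22) = 9

9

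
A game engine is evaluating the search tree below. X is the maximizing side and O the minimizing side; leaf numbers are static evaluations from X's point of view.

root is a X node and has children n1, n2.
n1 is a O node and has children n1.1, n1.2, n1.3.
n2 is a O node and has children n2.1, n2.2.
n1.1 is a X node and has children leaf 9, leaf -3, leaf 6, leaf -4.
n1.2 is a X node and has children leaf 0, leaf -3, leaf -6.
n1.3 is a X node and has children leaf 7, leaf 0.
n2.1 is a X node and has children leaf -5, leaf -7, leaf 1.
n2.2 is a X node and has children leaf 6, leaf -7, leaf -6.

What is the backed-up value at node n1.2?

n1.2 (X): max(0, -3, -6) = 0

0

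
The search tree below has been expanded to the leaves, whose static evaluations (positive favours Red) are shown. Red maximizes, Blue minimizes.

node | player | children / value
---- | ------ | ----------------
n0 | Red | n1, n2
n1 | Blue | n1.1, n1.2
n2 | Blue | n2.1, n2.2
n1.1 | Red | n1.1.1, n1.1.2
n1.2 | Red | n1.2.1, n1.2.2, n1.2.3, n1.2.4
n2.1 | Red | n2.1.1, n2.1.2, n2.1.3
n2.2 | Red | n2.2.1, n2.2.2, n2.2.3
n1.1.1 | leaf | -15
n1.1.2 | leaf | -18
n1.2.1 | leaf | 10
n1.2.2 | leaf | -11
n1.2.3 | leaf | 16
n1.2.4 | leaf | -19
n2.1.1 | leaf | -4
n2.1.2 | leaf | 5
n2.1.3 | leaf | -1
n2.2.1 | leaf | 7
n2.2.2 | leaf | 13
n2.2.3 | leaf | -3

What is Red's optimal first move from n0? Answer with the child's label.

n1.1 (Red): max(-15, -18) = -15
n1.2 (Red): max(10, -11, 16, -19) = 16
n1 (Blue): min(-15, 16) = -15
n2.1 (Red): max(-4, 5, -1) = 5
n2.2 (Red): max(7, 13, -3) = 13
n2 (Blue): min(5, 13) = 5
n0 (Red): max(-15, 5) = 5
Red at n0 wants the highest of {n1=-15, n2=5}, so chooses n2.

n2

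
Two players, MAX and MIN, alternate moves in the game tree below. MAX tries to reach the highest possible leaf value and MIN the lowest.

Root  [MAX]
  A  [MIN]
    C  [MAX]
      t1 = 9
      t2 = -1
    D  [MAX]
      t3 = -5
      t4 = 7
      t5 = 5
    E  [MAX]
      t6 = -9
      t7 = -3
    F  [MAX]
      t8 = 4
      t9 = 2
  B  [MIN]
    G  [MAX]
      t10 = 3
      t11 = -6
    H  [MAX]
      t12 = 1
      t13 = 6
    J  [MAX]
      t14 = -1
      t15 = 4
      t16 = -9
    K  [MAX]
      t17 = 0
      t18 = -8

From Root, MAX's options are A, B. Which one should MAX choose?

C (MAX): max(9, -1) = 9
D (MAX): max(-5, 7, 5) = 7
E (MAX): max(-9, -3) = -3
F (MAX): max(4, 2) = 4
A (MIN): min(9, 7, -3, 4) = -3
G (MAX): max(3, -6) = 3
H (MAX): max(1, 6) = 6
J (MAX): max(-1, 4, -9) = 4
K (MAX): max(0, -8) = 0
B (MIN): min(3, 6, 4, 0) = 0
Root (MAX): max(-3, 0) = 0
MAX at Root wants the highest of {A=-3, B=0}, so chooses B.

B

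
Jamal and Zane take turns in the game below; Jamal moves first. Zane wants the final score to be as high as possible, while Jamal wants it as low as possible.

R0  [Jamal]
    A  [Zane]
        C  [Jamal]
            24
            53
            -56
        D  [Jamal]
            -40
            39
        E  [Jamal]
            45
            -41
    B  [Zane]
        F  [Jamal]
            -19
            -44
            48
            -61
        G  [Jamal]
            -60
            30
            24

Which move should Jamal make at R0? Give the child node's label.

C (Jamal): min(24, 53, -56) = -56
D (Jamal): min(-40, 39) = -40
E (Jamal): min(45, -41) = -41
A (Zane): max(-56, -40, -41) = -40
F (Jamal): min(-19, -44, 48, -61) = -61
G (Jamal): min(-60, 30, 24) = -60
B (Zane): max(-61, -60) = -60
R0 (Jamal): min(-40, -60) = -60
Jamal at R0 wants the lowest of {A=-40, B=-60}, so chooses B.

B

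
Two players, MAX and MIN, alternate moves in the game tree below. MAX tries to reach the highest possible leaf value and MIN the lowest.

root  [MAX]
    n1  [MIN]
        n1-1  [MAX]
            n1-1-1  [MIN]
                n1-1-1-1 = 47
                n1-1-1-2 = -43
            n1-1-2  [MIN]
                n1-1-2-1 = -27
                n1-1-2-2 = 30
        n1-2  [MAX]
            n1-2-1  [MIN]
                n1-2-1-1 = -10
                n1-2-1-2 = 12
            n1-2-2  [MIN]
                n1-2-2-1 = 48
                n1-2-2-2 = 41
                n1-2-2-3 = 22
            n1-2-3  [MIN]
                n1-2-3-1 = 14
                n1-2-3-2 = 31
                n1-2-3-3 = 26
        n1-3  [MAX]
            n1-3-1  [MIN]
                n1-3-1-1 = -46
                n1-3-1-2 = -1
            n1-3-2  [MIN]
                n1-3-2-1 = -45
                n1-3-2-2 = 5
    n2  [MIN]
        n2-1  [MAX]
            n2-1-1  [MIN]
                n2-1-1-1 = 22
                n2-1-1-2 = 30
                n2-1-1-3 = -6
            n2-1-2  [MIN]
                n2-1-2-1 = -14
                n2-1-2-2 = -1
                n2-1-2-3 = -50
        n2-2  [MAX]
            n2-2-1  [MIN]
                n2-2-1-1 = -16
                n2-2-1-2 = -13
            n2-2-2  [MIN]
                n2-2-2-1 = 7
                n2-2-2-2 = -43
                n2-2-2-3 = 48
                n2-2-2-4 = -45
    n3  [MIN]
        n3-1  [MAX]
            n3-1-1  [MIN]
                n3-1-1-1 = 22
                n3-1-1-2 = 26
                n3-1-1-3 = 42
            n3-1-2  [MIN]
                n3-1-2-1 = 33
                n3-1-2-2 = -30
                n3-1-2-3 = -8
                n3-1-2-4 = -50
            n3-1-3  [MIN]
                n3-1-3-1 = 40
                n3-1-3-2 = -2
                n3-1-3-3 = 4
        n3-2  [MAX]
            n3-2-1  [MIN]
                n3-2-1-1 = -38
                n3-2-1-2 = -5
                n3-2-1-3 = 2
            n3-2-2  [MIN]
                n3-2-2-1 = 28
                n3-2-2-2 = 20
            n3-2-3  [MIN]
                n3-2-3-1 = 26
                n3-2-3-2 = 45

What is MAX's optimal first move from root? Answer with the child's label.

n1-1-1 (MIN): min(47, -43) = -43
n1-1-2 (MIN): min(-27, 30) = -27
n1-1 (MAX): max(-43, -27) = -27
n1-2-1 (MIN): min(-10, 12) = -10
n1-2-2 (MIN): min(48, 41, 22) = 22
n1-2-3 (MIN): min(14, 31, 26) = 14
n1-2 (MAX): max(-10, 22, 14) = 22
n1-3-1 (MIN): min(-46, -1) = -46
n1-3-2 (MIN): min(-45, 5) = -45
n1-3 (MAX): max(-46, -45) = -45
n1 (MIN): min(-27, 22, -45) = -45
n2-1-1 (MIN): min(22, 30, -6) = -6
n2-1-2 (MIN): min(-14, -1, -50) = -50
n2-1 (MAX): max(-6, -50) = -6
n2-2-1 (MIN): min(-16, -13) = -16
n2-2-2 (MIN): min(7, -43, 48, -45) = -45
n2-2 (MAX): max(-16, -45) = -16
n2 (MIN): min(-6, -16) = -16
n3-1-1 (MIN): min(22, 26, 42) = 22
n3-1-2 (MIN): min(33, -30, -8, -50) = -50
n3-1-3 (MIN): min(40, -2, 4) = -2
n3-1 (MAX): max(22, -50, -2) = 22
n3-2-1 (MIN): min(-38, -5, 2) = -38
n3-2-2 (MIN): min(28, 20) = 20
n3-2-3 (MIN): min(26, 45) = 26
n3-2 (MAX): max(-38, 20, 26) = 26
n3 (MIN): min(22, 26) = 22
root (MAX): max(-45, -16, 22) = 22
MAX at root wants the highest of {n1=-45, n2=-16, n3=22}, so chooses n3.

n3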